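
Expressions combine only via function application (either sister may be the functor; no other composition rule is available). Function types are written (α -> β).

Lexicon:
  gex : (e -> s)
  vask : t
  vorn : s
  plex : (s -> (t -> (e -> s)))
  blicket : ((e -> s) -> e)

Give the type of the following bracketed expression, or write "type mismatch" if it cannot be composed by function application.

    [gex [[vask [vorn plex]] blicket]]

[vorn plex]: plex is (s -> (t -> (e -> s))), vorn is s; result (t -> (e -> s)).
[vask [vorn plex]]: [vorn plex] is (t -> (e -> s)), vask is t; result (e -> s).
[[vask [vorn plex]] blicket]: blicket is ((e -> s) -> e), [vask [vorn plex]] is (e -> s); result e.
[gex [[vask [vorn plex]] blicket]]: gex is (e -> s), [[vask [vorn plex]] blicket] is e; result s.

s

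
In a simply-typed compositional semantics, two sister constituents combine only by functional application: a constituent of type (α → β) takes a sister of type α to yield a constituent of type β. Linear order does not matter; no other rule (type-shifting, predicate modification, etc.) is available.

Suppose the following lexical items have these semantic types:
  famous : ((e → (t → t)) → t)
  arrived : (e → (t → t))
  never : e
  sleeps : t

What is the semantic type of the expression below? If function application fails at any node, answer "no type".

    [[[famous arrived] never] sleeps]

[famous arrived]: functor famous : ((e → (t → t)) → t), argument arrived : (e → (t → t)); result t.
[[famous arrived] never]: t with e — neither is a function whose domain matches the other; composition fails here.

no type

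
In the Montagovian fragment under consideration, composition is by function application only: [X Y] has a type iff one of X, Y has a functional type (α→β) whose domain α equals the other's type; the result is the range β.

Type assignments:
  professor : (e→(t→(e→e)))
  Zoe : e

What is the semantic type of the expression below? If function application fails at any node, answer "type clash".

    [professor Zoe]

(t→(e→e))

[professor Zoe]: (e→(t→(e→e))) applied to e yields (t→(e→e)).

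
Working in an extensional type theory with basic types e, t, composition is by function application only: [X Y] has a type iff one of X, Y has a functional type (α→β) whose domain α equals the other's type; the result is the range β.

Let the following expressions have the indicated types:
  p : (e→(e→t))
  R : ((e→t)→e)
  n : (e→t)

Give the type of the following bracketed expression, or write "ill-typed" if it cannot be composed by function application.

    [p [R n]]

[R n]: functor R : ((e→t)→e), argument n : (e→t); result e.
[p [R n]]: functor p : (e→(e→t)), argument [R n] : e; result (e→t).

(e→t)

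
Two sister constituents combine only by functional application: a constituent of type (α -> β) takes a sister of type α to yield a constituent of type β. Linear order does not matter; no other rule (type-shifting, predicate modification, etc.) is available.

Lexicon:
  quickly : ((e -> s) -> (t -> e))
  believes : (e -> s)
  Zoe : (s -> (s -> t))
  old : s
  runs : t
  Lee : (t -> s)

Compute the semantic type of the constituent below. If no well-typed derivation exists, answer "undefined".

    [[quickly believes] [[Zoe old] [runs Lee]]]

e

At [quickly believes], quickly : ((e -> s) -> (t -> e)) takes believes : (e -> s), giving (t -> e).
At [Zoe old], Zoe : (s -> (s -> t)) takes old : s, giving (s -> t).
At [runs Lee], Lee : (t -> s) takes runs : t, giving s.
At [[Zoe old] [runs Lee]], [Zoe old] : (s -> t) takes [runs Lee] : s, giving t.
At [[quickly believes] [[Zoe old] [runs Lee]]], [quickly believes] : (t -> e) takes [[Zoe old] [runs Lee]] : t, giving e.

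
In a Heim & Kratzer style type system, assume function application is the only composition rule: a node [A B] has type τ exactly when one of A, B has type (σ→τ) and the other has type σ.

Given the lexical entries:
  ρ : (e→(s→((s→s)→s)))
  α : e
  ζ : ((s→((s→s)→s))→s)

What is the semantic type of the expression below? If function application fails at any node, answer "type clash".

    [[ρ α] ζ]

s

At [ρ α], ρ : (e→(s→((s→s)→s))) takes α : e, giving (s→((s→s)→s)).
At [[ρ α] ζ], ζ : ((s→((s→s)→s))→s) takes [ρ α] : (s→((s→s)→s)), giving s.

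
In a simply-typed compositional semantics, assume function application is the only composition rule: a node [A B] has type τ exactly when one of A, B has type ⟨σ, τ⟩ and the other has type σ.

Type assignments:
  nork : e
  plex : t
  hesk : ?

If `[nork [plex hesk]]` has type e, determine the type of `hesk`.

[nork [plex hesk]] must have type e. The sister nork has type e; that is not a function onto e, so [plex hesk] must be the functor, of type ⟨e, e⟩.
[plex hesk] must have type ⟨e, e⟩. The sister plex has type t; that is not a function onto ⟨e, e⟩, so hesk must be the functor, of type ⟨t, ⟨e, e⟩⟩.

⟨t, ⟨e, e⟩⟩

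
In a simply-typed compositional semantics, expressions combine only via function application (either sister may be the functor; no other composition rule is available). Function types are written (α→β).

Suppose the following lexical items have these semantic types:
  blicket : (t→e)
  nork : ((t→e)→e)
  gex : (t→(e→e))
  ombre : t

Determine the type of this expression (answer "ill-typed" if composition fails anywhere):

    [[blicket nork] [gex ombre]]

e

[blicket nork]: ((t→e)→e) applied to (t→e) yields e.
[gex ombre]: (t→(e→e)) applied to t yields (e→e).
[[blicket nork] [gex ombre]]: (e→e) applied to e yields e.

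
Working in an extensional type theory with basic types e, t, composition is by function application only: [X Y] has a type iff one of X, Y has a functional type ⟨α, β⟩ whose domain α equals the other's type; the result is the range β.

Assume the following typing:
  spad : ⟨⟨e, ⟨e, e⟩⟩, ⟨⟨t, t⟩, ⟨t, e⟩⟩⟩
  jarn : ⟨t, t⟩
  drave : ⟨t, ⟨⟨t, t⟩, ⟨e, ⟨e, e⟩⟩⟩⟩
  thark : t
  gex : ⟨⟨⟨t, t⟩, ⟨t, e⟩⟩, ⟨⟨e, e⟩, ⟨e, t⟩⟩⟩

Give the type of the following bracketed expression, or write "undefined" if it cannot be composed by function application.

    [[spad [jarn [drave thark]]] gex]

⟨⟨e, e⟩, ⟨e, t⟩⟩

[drave thark]: drave is ⟨t, ⟨⟨t, t⟩, ⟨e, ⟨e, e⟩⟩⟩⟩, thark is t; result ⟨⟨t, t⟩, ⟨e, ⟨e, e⟩⟩⟩.
[jarn [drave thark]]: [drave thark] is ⟨⟨t, t⟩, ⟨e, ⟨e, e⟩⟩⟩, jarn is ⟨t, t⟩; result ⟨e, ⟨e, e⟩⟩.
[spad [jarn [drave thark]]]: spad is ⟨⟨e, ⟨e, e⟩⟩, ⟨⟨t, t⟩, ⟨t, e⟩⟩⟩, [jarn [drave thark]] is ⟨e, ⟨e, e⟩⟩; result ⟨⟨t, t⟩, ⟨t, e⟩⟩.
[[spad [jarn [drave thark]]] gex]: gex is ⟨⟨⟨t, t⟩, ⟨t, e⟩⟩, ⟨⟨e, e⟩, ⟨e, t⟩⟩⟩, [spad [jarn [drave thark]]] is ⟨⟨t, t⟩, ⟨t, e⟩⟩; result ⟨⟨e, e⟩, ⟨e, t⟩⟩.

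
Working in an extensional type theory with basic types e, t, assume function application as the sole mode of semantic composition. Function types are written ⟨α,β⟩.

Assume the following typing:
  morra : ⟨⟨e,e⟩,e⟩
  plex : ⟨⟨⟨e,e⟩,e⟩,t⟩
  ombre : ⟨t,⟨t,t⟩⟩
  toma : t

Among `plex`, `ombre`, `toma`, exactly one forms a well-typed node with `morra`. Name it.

plex — combines: plex : ⟨⟨⟨e,e⟩,e⟩,t⟩ takes morra : ⟨⟨e,e⟩,e⟩ as argument, giving t.
ombre : ⟨t,⟨t,t⟩⟩ — no; morra wants ⟨e,e⟩, and ombre wants t.
toma : t — no; morra wants ⟨e,e⟩, and toma wants nothing (atomic).

plex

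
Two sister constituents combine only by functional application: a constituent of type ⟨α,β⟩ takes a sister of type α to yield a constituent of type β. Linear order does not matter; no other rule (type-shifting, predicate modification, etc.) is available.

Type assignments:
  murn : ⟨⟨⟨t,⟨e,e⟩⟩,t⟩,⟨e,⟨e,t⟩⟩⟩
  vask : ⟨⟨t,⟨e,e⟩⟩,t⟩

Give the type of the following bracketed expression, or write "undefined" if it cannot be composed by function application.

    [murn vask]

[murn vask]: murn is ⟨⟨⟨t,⟨e,e⟩⟩,t⟩,⟨e,⟨e,t⟩⟩⟩, vask is ⟨⟨t,⟨e,e⟩⟩,t⟩; result ⟨e,⟨e,t⟩⟩.

⟨e,⟨e,t⟩⟩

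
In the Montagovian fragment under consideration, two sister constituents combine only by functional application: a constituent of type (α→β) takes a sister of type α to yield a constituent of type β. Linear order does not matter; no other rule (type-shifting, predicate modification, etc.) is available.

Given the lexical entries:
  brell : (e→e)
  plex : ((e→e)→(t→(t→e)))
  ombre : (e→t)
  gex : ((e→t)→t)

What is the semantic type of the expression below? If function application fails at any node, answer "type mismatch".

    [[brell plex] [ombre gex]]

(t→e)

[brell plex]: functor plex : ((e→e)→(t→(t→e))), argument brell : (e→e); result (t→(t→e)).
[ombre gex]: functor gex : ((e→t)→t), argument ombre : (e→t); result t.
[[brell plex] [ombre gex]]: functor [brell plex] : (t→(t→e)), argument [ombre gex] : t; result (t→e).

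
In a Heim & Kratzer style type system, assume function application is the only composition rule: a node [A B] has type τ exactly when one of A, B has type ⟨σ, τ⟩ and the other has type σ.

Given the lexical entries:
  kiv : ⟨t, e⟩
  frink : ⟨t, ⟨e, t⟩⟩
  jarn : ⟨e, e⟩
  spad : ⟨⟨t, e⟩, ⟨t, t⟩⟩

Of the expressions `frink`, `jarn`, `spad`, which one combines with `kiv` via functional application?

frink : ⟨t, ⟨e, t⟩⟩ — neither side's domain matches the other.
jarn : ⟨e, e⟩ — neither side's domain matches the other.
spad — combines: spad : ⟨⟨t, e⟩, ⟨t, t⟩⟩ takes kiv : ⟨t, e⟩ as argument, giving ⟨t, t⟩.

spad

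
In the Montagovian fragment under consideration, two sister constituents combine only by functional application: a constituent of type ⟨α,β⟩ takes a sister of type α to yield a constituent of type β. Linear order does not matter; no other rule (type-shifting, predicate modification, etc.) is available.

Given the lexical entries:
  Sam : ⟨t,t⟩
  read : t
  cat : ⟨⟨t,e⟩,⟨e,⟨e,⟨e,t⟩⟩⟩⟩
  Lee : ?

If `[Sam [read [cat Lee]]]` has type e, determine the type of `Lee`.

⟨⟨⟨t,e⟩,⟨e,⟨e,⟨e,t⟩⟩⟩⟩,⟨t,⟨⟨t,t⟩,e⟩⟩⟩

At [Sam [read [cat Lee]]] (required: e): Sam is ⟨t,t⟩, which is not a function with range e; hence [read [cat Lee]] is the functor — type ⟨⟨t,t⟩,e⟩.
At [read [cat Lee]] (required: ⟨⟨t,t⟩,e⟩): read is t, which is not a function with range ⟨⟨t,t⟩,e⟩; hence [cat Lee] is the functor — type ⟨t,⟨⟨t,t⟩,e⟩⟩.
At [cat Lee] (required: ⟨t,⟨⟨t,t⟩,e⟩⟩): cat is ⟨⟨t,e⟩,⟨e,⟨e,⟨e,t⟩⟩⟩⟩, which is not a function with range ⟨t,⟨⟨t,t⟩,e⟩⟩; hence Lee is the functor — type ⟨⟨⟨t,e⟩,⟨e,⟨e,⟨e,t⟩⟩⟩⟩,⟨t,⟨⟨t,t⟩,e⟩⟩⟩.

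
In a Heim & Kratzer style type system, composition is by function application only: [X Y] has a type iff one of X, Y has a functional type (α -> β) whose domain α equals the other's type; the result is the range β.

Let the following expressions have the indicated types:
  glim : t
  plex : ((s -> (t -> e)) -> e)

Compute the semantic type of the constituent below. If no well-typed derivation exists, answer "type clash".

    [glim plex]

[glim plex]: t and ((s -> (t -> e)) -> e) cannot combine by function application — type clash.

type clash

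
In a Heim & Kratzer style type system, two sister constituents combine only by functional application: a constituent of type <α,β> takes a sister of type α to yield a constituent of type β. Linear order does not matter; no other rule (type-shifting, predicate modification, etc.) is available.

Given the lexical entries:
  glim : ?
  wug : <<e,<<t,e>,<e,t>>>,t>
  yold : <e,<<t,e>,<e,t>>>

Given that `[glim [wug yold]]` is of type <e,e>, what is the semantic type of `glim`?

[glim [wug yold]] is required to be <e,e>. [wug yold] : t cannot yield <e,e> as functor, so glim : <t,<e,e>>.

<t,<e,e>>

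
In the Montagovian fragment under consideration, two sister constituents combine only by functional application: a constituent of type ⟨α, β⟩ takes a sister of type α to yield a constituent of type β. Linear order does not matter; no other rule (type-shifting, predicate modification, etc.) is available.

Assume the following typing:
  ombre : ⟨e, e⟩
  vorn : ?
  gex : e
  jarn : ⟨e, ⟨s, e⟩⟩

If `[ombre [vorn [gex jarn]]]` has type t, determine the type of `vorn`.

⟨⟨s, e⟩, ⟨⟨e, e⟩, t⟩⟩

For [ombre [vorn [gex jarn]]] to have type t with ombre of type ⟨e, e⟩, [vorn [gex jarn]] must be the function: [vorn [gex jarn]] : ⟨⟨e, e⟩, t⟩.
For [vorn [gex jarn]] to have type ⟨⟨e, e⟩, t⟩ with [gex jarn] of type ⟨s, e⟩, vorn must be the function: vorn : ⟨⟨s, e⟩, ⟨⟨e, e⟩, t⟩⟩.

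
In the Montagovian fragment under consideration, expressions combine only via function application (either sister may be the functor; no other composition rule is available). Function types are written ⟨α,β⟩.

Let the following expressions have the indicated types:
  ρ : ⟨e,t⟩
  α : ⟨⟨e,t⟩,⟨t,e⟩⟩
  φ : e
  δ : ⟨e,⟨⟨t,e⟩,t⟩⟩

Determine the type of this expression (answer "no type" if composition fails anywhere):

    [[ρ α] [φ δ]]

[ρ α]: ⟨⟨e,t⟩,⟨t,e⟩⟩ applied to ⟨e,t⟩ yields ⟨t,e⟩.
[φ δ]: ⟨e,⟨⟨t,e⟩,t⟩⟩ applied to e yields ⟨⟨t,e⟩,t⟩.
[[ρ α] [φ δ]]: ⟨⟨t,e⟩,t⟩ applied to ⟨t,e⟩ yields t.

t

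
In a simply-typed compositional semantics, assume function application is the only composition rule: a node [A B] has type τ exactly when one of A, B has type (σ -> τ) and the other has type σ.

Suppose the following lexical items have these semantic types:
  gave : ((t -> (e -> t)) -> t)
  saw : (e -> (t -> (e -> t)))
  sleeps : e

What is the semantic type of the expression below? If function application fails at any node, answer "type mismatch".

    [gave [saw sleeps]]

t

[saw sleeps]: (e -> (t -> (e -> t))) applied to e yields (t -> (e -> t)).
[gave [saw sleeps]]: ((t -> (e -> t)) -> t) applied to (t -> (e -> t)) yields t.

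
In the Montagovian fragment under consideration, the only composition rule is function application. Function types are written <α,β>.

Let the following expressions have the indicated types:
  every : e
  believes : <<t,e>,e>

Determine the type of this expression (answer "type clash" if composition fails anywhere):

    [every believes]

[every believes]: e and <<t,e>,e> cannot combine by function application — type clash.

type clash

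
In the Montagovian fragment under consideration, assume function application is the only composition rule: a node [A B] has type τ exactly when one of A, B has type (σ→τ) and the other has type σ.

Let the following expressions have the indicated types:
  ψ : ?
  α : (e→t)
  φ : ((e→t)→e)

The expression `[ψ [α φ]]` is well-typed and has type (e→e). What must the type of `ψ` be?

At [ψ [α φ]] (required: (e→e)): [α φ] is e, which is not a function with range (e→e); hence ψ is the functor — type (e→(e→e)).

(e→(e→e))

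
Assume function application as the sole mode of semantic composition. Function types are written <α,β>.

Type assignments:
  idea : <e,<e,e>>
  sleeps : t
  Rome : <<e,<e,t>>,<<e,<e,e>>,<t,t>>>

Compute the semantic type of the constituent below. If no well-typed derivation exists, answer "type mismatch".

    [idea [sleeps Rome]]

[sleeps Rome]: t with <<e,<e,t>>,<<e,<e,e>>,<t,t>>> — neither is a function whose domain matches the other; composition fails here.

type mismatch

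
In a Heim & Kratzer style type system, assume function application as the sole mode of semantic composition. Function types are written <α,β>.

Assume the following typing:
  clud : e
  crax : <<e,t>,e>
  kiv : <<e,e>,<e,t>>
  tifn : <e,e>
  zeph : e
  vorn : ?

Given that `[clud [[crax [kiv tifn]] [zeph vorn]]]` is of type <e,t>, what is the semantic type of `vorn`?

<e,<e,<e,<e,t>>>>

At [clud [[crax [kiv tifn]] [zeph vorn]]] (required: <e,t>): clud is e, which is not a function with range <e,t>; hence [[crax [kiv tifn]] [zeph vorn]] is the functor — type <e,<e,t>>.
At [[crax [kiv tifn]] [zeph vorn]] (required: <e,<e,t>>): [crax [kiv tifn]] is e, which is not a function with range <e,<e,t>>; hence [zeph vorn] is the functor — type <e,<e,<e,t>>>.
At [zeph vorn] (required: <e,<e,<e,t>>>): zeph is e, which is not a function with range <e,<e,<e,t>>>; hence vorn is the functor — type <e,<e,<e,<e,t>>>>.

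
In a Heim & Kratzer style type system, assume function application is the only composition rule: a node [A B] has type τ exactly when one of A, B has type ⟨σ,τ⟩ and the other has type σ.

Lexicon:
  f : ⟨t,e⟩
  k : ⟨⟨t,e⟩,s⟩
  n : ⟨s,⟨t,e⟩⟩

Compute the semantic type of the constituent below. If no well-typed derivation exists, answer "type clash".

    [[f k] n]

⟨t,e⟩

[f k]: k is ⟨⟨t,e⟩,s⟩, f is ⟨t,e⟩; result s.
[[f k] n]: n is ⟨s,⟨t,e⟩⟩, [f k] is s; result ⟨t,e⟩.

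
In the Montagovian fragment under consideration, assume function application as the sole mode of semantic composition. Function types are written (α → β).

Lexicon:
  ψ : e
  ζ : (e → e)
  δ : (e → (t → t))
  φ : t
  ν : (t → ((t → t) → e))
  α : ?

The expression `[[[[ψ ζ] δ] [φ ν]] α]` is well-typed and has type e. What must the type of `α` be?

(e → e)

[[[[ψ ζ] δ] [φ ν]] α] is required to be e. [[[ψ ζ] δ] [φ ν]] : e cannot yield e as functor, so α : (e → e).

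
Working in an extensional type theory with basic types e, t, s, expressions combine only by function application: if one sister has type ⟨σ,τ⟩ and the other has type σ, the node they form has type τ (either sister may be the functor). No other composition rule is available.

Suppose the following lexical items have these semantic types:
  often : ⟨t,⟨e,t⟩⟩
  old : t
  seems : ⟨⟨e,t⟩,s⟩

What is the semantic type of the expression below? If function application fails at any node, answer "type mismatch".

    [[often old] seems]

s

[often old]: often is ⟨t,⟨e,t⟩⟩, old is t; result ⟨e,t⟩.
[[often old] seems]: seems is ⟨⟨e,t⟩,s⟩, [often old] is ⟨e,t⟩; result s.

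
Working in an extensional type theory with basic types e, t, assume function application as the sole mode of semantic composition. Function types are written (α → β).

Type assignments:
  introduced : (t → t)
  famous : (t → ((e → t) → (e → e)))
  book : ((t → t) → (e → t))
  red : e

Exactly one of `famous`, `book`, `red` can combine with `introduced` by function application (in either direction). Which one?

book

famous : (t → ((e → t) → (e → e))) — no; introduced wants t, and famous wants t.
book — combines: book : ((t → t) → (e → t)) takes introduced : (t → t) as argument, giving (e → t).
red : e — no; introduced wants t, and red wants nothing (atomic).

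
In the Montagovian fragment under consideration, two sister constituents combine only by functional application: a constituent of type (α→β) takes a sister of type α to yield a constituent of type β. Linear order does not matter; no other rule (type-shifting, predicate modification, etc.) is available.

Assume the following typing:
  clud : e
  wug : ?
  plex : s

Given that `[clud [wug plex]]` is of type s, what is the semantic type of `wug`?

(s→(e→s))

[clud [wug plex]] is required to be s. clud : e cannot yield s as functor, so [wug plex] : (e→s).
[wug plex] is required to be (e→s). plex : s cannot yield (e→s) as functor, so wug : (s→(e→s)).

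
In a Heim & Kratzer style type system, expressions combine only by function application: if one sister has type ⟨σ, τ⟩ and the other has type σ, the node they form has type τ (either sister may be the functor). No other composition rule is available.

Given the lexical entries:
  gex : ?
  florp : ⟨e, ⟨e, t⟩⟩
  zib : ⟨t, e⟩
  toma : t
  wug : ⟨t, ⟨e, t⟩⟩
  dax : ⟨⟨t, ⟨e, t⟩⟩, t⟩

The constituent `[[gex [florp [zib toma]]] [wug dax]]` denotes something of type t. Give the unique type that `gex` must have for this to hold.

[[gex [florp [zib toma]]] [wug dax]] must have type t. The sister [wug dax] has type t; that is not a function onto t, so [gex [florp [zib toma]]] must be the functor, of type ⟨t, t⟩.
[gex [florp [zib toma]]] must have type ⟨t, t⟩. The sister [florp [zib toma]] has type ⟨e, t⟩; that is not a function onto ⟨t, t⟩, so gex must be the functor, of type ⟨⟨e, t⟩, ⟨t, t⟩⟩.

⟨⟨e, t⟩, ⟨t, t⟩⟩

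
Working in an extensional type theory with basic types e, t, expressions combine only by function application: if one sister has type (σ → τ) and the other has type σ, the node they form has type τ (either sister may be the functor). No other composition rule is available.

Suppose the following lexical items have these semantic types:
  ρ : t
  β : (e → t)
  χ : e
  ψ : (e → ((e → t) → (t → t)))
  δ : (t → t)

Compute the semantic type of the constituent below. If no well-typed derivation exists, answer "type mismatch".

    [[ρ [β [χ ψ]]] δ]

[χ ψ] — ψ of type (e → ((e → t) → (t → t))) combines with χ of type e: type ((e → t) → (t → t)).
[β [χ ψ]] — [χ ψ] of type ((e → t) → (t → t)) combines with β of type (e → t): type (t → t).
[ρ [β [χ ψ]]] — [β [χ ψ]] of type (t → t) combines with ρ of type t: type t.
[[ρ [β [χ ψ]]] δ] — δ of type (t → t) combines with [ρ [β [χ ψ]]] of type t: type t.

t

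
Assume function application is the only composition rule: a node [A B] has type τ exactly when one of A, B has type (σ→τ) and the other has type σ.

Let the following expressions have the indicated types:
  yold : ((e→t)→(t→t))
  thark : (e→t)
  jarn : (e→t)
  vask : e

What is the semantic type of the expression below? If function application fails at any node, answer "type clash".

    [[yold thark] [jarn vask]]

[yold thark]: functor yold : ((e→t)→(t→t)), argument thark : (e→t); result (t→t).
[jarn vask]: functor jarn : (e→t), argument vask : e; result t.
[[yold thark] [jarn vask]]: functor [yold thark] : (t→t), argument [jarn vask] : t; result t.

t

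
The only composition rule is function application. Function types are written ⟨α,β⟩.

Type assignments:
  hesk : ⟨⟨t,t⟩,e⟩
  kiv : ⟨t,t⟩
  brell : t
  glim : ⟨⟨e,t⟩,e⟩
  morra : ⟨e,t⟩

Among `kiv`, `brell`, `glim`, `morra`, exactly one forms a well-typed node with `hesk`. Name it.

kiv — combines: hesk : ⟨⟨t,t⟩,e⟩ takes kiv : ⟨t,t⟩ as argument, giving e.
brell : t — neither side's domain matches the other.
glim : ⟨⟨e,t⟩,e⟩ — neither side's domain matches the other.
morra : ⟨e,t⟩ — neither side's domain matches the other.

kiv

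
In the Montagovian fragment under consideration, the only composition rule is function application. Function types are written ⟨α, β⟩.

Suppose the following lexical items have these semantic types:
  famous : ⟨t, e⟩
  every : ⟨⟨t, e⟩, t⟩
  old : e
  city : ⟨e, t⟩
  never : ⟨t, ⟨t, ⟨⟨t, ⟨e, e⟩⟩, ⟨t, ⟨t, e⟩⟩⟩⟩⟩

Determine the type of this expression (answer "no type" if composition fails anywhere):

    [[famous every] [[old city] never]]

⟨⟨t, ⟨e, e⟩⟩, ⟨t, ⟨t, e⟩⟩⟩

[famous every]: every is ⟨⟨t, e⟩, t⟩, famous is ⟨t, e⟩; result t.
[old city]: city is ⟨e, t⟩, old is e; result t.
[[old city] never]: never is ⟨t, ⟨t, ⟨⟨t, ⟨e, e⟩⟩, ⟨t, ⟨t, e⟩⟩⟩⟩⟩, [old city] is t; result ⟨t, ⟨⟨t, ⟨e, e⟩⟩, ⟨t, ⟨t, e⟩⟩⟩⟩.
[[famous every] [[old city] never]]: [[old city] never] is ⟨t, ⟨⟨t, ⟨e, e⟩⟩, ⟨t, ⟨t, e⟩⟩⟩⟩, [famous every] is t; result ⟨⟨t, ⟨e, e⟩⟩, ⟨t, ⟨t, e⟩⟩⟩.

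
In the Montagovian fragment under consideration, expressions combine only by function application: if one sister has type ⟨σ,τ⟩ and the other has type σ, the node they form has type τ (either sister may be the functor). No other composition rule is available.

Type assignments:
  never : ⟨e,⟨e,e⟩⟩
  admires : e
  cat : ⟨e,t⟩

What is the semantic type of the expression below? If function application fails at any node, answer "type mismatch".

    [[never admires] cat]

[never admires]: ⟨e,⟨e,e⟩⟩ applied to e yields ⟨e,e⟩.
[[never admires] cat]: ⟨e,e⟩ and ⟨e,t⟩ cannot combine by function application — type clash.

type mismatch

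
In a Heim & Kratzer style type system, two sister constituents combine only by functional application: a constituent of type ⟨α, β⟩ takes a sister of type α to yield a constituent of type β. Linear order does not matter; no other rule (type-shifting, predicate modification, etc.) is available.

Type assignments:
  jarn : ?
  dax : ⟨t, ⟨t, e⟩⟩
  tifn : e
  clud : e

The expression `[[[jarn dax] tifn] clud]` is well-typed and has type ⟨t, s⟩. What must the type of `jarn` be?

⟨⟨t, ⟨t, e⟩⟩, ⟨e, ⟨e, ⟨t, s⟩⟩⟩⟩

For [[[jarn dax] tifn] clud] to have type ⟨t, s⟩ with clud of type e, [[jarn dax] tifn] must be the function: [[jarn dax] tifn] : ⟨e, ⟨t, s⟩⟩.
For [[jarn dax] tifn] to have type ⟨e, ⟨t, s⟩⟩ with tifn of type e, [jarn dax] must be the function: [jarn dax] : ⟨e, ⟨e, ⟨t, s⟩⟩⟩.
For [jarn dax] to have type ⟨e, ⟨e, ⟨t, s⟩⟩⟩ with dax of type ⟨t, ⟨t, e⟩⟩, jarn must be the function: jarn : ⟨⟨t, ⟨t, e⟩⟩, ⟨e, ⟨e, ⟨t, s⟩⟩⟩⟩.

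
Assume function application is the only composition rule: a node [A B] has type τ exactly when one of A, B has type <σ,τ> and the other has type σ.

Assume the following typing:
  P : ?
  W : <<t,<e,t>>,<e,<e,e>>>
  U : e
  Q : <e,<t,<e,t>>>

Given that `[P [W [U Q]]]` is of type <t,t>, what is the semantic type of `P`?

<<e,<e,e>>,<t,t>>

For [P [W [U Q]]] to have type <t,t> with [W [U Q]] of type <e,<e,e>>, P must be the function: P : <<e,<e,e>>,<t,t>>.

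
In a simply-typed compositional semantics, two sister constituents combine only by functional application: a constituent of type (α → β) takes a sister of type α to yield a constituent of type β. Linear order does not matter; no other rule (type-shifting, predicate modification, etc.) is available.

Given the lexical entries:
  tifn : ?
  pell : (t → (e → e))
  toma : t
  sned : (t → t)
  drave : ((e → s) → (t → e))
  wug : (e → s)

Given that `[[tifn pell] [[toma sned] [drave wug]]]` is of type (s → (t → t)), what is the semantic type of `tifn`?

[[tifn pell] [[toma sned] [drave wug]]] is required to be (s → (t → t)). [[toma sned] [drave wug]] : e cannot yield (s → (t → t)) as functor, so [tifn pell] : (e → (s → (t → t))).
[tifn pell] is required to be (e → (s → (t → t))). pell : (t → (e → e)) cannot yield (e → (s → (t → t))) as functor, so tifn : ((t → (e → e)) → (e → (s → (t → t)))).

((t → (e → e)) → (e → (s → (t → t))))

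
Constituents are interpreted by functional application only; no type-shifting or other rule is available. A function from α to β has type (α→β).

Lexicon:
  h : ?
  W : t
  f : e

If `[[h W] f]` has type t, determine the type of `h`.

(t→(e→t))

For [[h W] f] to have type t with f of type e, [h W] must be the function: [h W] : (e→t).
For [h W] to have type (e→t) with W of type t, h must be the function: h : (t→(e→t)).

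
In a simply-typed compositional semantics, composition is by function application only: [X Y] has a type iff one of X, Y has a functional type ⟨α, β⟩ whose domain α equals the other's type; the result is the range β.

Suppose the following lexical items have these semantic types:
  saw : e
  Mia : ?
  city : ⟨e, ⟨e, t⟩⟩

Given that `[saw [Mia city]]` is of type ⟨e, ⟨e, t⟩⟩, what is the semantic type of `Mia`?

At [saw [Mia city]] (required: ⟨e, ⟨e, t⟩⟩): saw is e, which is not a function with range ⟨e, ⟨e, t⟩⟩; hence [Mia city] is the functor — type ⟨e, ⟨e, ⟨e, t⟩⟩⟩.
At [Mia city] (required: ⟨e, ⟨e, ⟨e, t⟩⟩⟩): city is ⟨e, ⟨e, t⟩⟩, which is not a function with range ⟨e, ⟨e, ⟨e, t⟩⟩⟩; hence Mia is the functor — type ⟨⟨e, ⟨e, t⟩⟩, ⟨e, ⟨e, ⟨e, t⟩⟩⟩⟩.

⟨⟨e, ⟨e, t⟩⟩, ⟨e, ⟨e, ⟨e, t⟩⟩⟩⟩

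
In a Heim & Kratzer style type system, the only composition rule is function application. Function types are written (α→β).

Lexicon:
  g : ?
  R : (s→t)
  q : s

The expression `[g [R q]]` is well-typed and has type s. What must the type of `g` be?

At [g [R q]] (required: s): [R q] is t, which is not a function with range s; hence g is the functor — type (t→s).

(t→s)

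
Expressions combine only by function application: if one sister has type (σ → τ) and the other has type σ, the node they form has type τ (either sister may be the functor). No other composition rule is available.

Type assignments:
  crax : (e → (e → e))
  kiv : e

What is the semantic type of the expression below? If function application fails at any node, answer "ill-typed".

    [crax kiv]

At [crax kiv], crax : (e → (e → e)) takes kiv : e, giving (e → e).

(e → e)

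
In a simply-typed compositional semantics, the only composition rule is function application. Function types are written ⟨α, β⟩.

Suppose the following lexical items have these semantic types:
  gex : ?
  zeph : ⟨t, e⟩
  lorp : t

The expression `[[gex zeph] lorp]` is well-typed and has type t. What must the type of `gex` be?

[[gex zeph] lorp] is required to be t. lorp : t cannot yield t as functor, so [gex zeph] : ⟨t, t⟩.
[gex zeph] is required to be ⟨t, t⟩. zeph : ⟨t, e⟩ cannot yield ⟨t, t⟩ as functor, so gex : ⟨⟨t, e⟩, ⟨t, t⟩⟩.

⟨⟨t, e⟩, ⟨t, t⟩⟩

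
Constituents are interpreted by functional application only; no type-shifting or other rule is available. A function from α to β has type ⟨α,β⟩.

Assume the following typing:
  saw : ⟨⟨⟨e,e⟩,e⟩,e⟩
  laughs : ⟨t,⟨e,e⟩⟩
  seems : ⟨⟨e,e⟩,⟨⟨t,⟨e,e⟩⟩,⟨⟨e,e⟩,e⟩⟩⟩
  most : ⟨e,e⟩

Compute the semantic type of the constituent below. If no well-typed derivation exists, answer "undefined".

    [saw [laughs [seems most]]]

e

[seems most] — seems of type ⟨⟨e,e⟩,⟨⟨t,⟨e,e⟩⟩,⟨⟨e,e⟩,e⟩⟩⟩ combines with most of type ⟨e,e⟩: type ⟨⟨t,⟨e,e⟩⟩,⟨⟨e,e⟩,e⟩⟩.
[laughs [seems most]] — [seems most] of type ⟨⟨t,⟨e,e⟩⟩,⟨⟨e,e⟩,e⟩⟩ combines with laughs of type ⟨t,⟨e,e⟩⟩: type ⟨⟨e,e⟩,e⟩.
[saw [laughs [seems most]]] — saw of type ⟨⟨⟨e,e⟩,e⟩,e⟩ combines with [laughs [seems most]] of type ⟨⟨e,e⟩,e⟩: type e.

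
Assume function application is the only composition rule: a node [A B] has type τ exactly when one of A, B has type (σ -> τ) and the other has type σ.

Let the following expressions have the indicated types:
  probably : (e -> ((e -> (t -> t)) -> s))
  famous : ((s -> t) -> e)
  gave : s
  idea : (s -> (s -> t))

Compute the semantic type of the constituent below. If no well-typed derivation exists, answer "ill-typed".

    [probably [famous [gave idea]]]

((e -> (t -> t)) -> s)

At [gave idea], idea : (s -> (s -> t)) takes gave : s, giving (s -> t).
At [famous [gave idea]], famous : ((s -> t) -> e) takes [gave idea] : (s -> t), giving e.
At [probably [famous [gave idea]]], probably : (e -> ((e -> (t -> t)) -> s)) takes [famous [gave idea]] : e, giving ((e -> (t -> t)) -> s).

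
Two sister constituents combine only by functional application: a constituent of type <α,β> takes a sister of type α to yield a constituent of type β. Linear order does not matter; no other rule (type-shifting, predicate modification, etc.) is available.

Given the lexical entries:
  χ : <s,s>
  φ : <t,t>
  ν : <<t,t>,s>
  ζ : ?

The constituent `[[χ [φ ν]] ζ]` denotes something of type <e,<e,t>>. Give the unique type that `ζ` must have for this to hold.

[[χ [φ ν]] ζ] must have type <e,<e,t>>. The sister [χ [φ ν]] has type s; that is not a function onto <e,<e,t>>, so ζ must be the functor, of type <s,<e,<e,t>>>.

<s,<e,<e,t>>>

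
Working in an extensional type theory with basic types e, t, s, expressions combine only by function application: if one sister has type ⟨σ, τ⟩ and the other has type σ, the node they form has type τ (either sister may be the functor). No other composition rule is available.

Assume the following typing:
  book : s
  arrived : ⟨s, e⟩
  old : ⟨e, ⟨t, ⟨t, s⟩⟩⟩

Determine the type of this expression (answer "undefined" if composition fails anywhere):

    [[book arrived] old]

[book arrived]: arrived is ⟨s, e⟩, book is s; result e.
[[book arrived] old]: old is ⟨e, ⟨t, ⟨t, s⟩⟩⟩, [book arrived] is e; result ⟨t, ⟨t, s⟩⟩.

⟨t, ⟨t, s⟩⟩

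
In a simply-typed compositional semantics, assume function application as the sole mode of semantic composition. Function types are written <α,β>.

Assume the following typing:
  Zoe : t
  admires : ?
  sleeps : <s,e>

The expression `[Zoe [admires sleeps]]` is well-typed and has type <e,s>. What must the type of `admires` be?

<<s,e>,<t,<e,s>>>

[Zoe [admires sleeps]] is required to be <e,s>. Zoe : t cannot yield <e,s> as functor, so [admires sleeps] : <t,<e,s>>.
[admires sleeps] is required to be <t,<e,s>>. sleeps : <s,e> cannot yield <t,<e,s>> as functor, so admires : <<s,e>,<t,<e,s>>>.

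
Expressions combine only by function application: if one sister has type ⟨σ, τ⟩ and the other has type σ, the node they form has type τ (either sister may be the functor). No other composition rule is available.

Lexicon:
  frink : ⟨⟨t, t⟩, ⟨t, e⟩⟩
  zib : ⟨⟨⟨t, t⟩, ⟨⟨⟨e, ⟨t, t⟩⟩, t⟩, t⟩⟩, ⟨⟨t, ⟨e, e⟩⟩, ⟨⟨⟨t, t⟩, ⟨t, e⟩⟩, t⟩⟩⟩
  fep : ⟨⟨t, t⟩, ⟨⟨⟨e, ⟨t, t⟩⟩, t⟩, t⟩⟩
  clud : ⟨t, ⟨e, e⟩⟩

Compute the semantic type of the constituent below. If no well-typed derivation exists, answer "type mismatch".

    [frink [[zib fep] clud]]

t

[zib fep]: functor zib : ⟨⟨⟨t, t⟩, ⟨⟨⟨e, ⟨t, t⟩⟩, t⟩, t⟩⟩, ⟨⟨t, ⟨e, e⟩⟩, ⟨⟨⟨t, t⟩, ⟨t, e⟩⟩, t⟩⟩⟩, argument fep : ⟨⟨t, t⟩, ⟨⟨⟨e, ⟨t, t⟩⟩, t⟩, t⟩⟩; result ⟨⟨t, ⟨e, e⟩⟩, ⟨⟨⟨t, t⟩, ⟨t, e⟩⟩, t⟩⟩.
[[zib fep] clud]: functor [zib fep] : ⟨⟨t, ⟨e, e⟩⟩, ⟨⟨⟨t, t⟩, ⟨t, e⟩⟩, t⟩⟩, argument clud : ⟨t, ⟨e, e⟩⟩; result ⟨⟨⟨t, t⟩, ⟨t, e⟩⟩, t⟩.
[frink [[zib fep] clud]]: functor [[zib fep] clud] : ⟨⟨⟨t, t⟩, ⟨t, e⟩⟩, t⟩, argument frink : ⟨⟨t, t⟩, ⟨t, e⟩⟩; result t.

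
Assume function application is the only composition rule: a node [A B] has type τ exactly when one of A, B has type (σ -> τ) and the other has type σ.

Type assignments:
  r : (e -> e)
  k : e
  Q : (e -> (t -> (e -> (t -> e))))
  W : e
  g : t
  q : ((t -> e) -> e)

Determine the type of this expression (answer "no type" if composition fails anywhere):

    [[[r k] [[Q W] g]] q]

e

[r k]: (e -> e) applied to e yields e.
[Q W]: (e -> (t -> (e -> (t -> e)))) applied to e yields (t -> (e -> (t -> e))).
[[Q W] g]: (t -> (e -> (t -> e))) applied to t yields (e -> (t -> e)).
[[r k] [[Q W] g]]: (e -> (t -> e)) applied to e yields (t -> e).
[[[r k] [[Q W] g]] q]: ((t -> e) -> e) applied to (t -> e) yields e.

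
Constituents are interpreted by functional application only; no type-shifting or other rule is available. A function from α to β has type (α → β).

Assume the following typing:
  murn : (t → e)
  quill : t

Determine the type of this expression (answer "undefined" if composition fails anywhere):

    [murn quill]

[murn quill] — murn of type (t → e) combines with quill of type t: type e.

e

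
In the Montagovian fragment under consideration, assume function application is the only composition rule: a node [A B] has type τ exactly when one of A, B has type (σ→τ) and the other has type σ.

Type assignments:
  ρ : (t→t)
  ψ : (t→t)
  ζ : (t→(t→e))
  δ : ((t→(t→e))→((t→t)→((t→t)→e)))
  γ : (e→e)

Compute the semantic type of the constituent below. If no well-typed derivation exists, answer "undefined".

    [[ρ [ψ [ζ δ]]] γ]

[ζ δ]: ((t→(t→e))→((t→t)→((t→t)→e))) applied to (t→(t→e)) yields ((t→t)→((t→t)→e)).
[ψ [ζ δ]]: ((t→t)→((t→t)→e)) applied to (t→t) yields ((t→t)→e).
[ρ [ψ [ζ δ]]]: ((t→t)→e) applied to (t→t) yields e.
[[ρ [ψ [ζ δ]]] γ]: (e→e) applied to e yields e.

e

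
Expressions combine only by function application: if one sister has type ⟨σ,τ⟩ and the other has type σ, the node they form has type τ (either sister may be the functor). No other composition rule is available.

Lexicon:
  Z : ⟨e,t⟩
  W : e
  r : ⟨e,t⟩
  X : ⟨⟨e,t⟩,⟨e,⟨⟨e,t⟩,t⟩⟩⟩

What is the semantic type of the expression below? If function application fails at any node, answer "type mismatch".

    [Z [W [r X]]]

t

[r X]: ⟨⟨e,t⟩,⟨e,⟨⟨e,t⟩,t⟩⟩⟩ applied to ⟨e,t⟩ yields ⟨e,⟨⟨e,t⟩,t⟩⟩.
[W [r X]]: ⟨e,⟨⟨e,t⟩,t⟩⟩ applied to e yields ⟨⟨e,t⟩,t⟩.
[Z [W [r X]]]: ⟨⟨e,t⟩,t⟩ applied to ⟨e,t⟩ yields t.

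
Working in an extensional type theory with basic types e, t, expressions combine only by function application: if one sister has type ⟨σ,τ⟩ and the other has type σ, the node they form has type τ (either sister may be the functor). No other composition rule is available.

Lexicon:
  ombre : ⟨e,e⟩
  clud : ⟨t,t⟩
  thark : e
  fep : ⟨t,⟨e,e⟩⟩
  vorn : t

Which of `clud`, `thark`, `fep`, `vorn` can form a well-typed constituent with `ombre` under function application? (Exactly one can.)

clud : ⟨t,t⟩ — ombre needs e; clud needs t; neither fits.
thark — combines: ombre : ⟨e,e⟩ takes thark : e as argument, giving e.
fep : ⟨t,⟨e,e⟩⟩ — ombre needs e; fep needs t; neither fits.
vorn : t — ombre needs e; vorn needs nothing (atomic); neither fits.

thark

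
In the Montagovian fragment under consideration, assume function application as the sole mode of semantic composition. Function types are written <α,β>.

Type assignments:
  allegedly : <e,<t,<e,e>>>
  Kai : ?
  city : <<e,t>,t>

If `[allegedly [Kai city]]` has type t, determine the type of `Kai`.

<<<e,t>,t>,<<e,<t,<e,e>>>,t>>

[allegedly [Kai city]] is required to be t. allegedly : <e,<t,<e,e>>> cannot yield t as functor, so [Kai city] : <<e,<t,<e,e>>>,t>.
[Kai city] is required to be <<e,<t,<e,e>>>,t>. city : <<e,t>,t> cannot yield <<e,<t,<e,e>>>,t> as functor, so Kai : <<<e,t>,t>,<<e,<t,<e,e>>>,t>>.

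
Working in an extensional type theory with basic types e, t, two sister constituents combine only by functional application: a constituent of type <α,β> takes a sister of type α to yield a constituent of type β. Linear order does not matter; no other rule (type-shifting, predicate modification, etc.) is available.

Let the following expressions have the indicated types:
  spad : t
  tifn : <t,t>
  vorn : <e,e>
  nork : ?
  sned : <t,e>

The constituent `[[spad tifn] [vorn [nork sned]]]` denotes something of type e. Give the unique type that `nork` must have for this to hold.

For [[spad tifn] [vorn [nork sned]]] to have type e with [spad tifn] of type t, [vorn [nork sned]] must be the function: [vorn [nork sned]] : <t,e>.
For [vorn [nork sned]] to have type <t,e> with vorn of type <e,e>, [nork sned] must be the function: [nork sned] : <<e,e>,<t,e>>.
For [nork sned] to have type <<e,e>,<t,e>> with sned of type <t,e>, nork must be the function: nork : <<t,e>,<<e,e>,<t,e>>>.

<<t,e>,<<e,e>,<t,e>>>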